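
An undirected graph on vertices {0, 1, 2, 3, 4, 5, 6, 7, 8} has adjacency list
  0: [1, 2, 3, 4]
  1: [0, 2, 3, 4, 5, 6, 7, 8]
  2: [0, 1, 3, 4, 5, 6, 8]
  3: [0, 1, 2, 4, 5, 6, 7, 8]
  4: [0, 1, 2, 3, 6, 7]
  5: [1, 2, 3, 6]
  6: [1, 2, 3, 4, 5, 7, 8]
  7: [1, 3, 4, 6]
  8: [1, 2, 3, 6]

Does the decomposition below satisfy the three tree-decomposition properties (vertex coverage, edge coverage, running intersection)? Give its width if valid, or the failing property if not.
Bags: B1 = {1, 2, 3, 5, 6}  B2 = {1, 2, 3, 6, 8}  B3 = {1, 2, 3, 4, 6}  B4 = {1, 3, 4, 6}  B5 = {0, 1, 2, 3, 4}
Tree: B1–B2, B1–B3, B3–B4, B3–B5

No — vertex 7 appears in no bag.

A tree decomposition must satisfy three properties: every vertex lies in some bag; for every edge, both endpoints lie together in some bag; and for every vertex, the bags containing it form a connected subtree. Here vertex 7 appears in no bag, so the decomposition is invalid.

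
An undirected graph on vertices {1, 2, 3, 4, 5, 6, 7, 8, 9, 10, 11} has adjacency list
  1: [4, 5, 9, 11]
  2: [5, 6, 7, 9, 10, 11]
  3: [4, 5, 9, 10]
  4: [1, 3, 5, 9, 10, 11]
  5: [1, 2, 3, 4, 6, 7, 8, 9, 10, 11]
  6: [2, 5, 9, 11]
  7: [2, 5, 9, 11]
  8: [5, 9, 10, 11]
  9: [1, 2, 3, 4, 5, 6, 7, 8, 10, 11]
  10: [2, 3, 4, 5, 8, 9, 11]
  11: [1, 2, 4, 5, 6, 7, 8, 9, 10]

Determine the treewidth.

4

A width-4 tree decomposition is:
Bags: B1 = {2, 5, 9, 10, 11}  B2 = {2, 5, 6, 9, 11}  B3 = {5, 8, 9, 10, 11}  B4 = {4, 5, 9, 10, 11}  B5 = {2, 5, 7, 9, 11}  B6 = {1, 4, 5, 9, 11}  B7 = {3, 4, 5, 9, 10}
Tree: B1–B2, B1–B3, B1–B4, B2–B5, B4–B6, B4–B7
Every bag has size at most 5, so the width is 5 − 1 = 4 and tw(G) ≤ 4. Conversely, {5, 8, 9, 10, 11} is a clique of size 5, and the vertices of any clique must share a bag in every tree decomposition; so some bag has ≥ 5 vertices and tw(G) ≥ 4. Combining the bounds, tw(G) = 4.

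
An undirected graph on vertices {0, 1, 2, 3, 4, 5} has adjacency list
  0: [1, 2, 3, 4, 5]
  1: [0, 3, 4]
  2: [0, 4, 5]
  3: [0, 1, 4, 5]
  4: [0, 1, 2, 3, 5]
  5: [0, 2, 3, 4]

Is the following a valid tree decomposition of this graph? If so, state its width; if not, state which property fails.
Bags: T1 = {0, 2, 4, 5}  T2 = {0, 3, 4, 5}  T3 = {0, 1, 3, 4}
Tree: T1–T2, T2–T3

Yes; width 3.

Vertex coverage: the bags together contain {0, 1, 2, 3, 4, 5}, the full vertex set. Edge coverage: each edge of G has both endpoints in at least one bag. Running intersection: for every vertex, the bags containing it form a connected subtree. All three properties hold, so this is a valid tree decomposition of width max|bag| − 1 = 3, and hence tw(G) ≤ 3.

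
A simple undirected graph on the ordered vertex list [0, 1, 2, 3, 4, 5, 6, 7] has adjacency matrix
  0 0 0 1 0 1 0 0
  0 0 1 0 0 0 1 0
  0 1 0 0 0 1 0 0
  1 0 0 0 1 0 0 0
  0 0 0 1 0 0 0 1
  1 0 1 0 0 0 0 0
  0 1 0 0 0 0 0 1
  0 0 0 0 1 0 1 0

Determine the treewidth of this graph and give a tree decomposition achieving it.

The largest bag has 3 vertices, giving width 2; this decomposition certifies tw(G) ≤ 2. Since 1–6–7–4–3–0–5–2–1 is a cycle in G, G is not acyclic. Forests are exactly the graphs of treewidth ≤ 1, so tw(G) ≥ 2. Therefore the treewidth is 2.

Treewidth 2.
One such decomposition:
Bags: B1 = {1, 6, 7}  B2 = {1, 4, 7}  B3 = {1, 3, 4}  B4 = {0, 1, 3}  B5 = {0, 1, 5}  B6 = {1, 2, 5}
Tree: B1–B2, B2–B3, B3–B4, B4–B5, B5–B6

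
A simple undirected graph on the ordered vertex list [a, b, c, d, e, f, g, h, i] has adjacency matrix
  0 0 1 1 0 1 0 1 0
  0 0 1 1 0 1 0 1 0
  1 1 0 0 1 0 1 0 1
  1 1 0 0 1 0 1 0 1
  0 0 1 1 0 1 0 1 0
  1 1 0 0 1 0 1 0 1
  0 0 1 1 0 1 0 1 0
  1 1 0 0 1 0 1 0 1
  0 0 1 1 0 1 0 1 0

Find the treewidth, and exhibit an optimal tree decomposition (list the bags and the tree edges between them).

Treewidth 4.
Bags: B1 = {c, d, f, h, i}  B2 = {c, d, e, f, h}  B3 = {b, c, d, f, h}  B4 = {c, d, f, g, h}  B5 = {a, c, d, f, h}
Tree: B1–B2, B2–B3, B3–B4, B4–B5

Every bag has size at most 5, so the width is 5 − 1 = 4 and tw(G) ≤ 4. For the lower bound: the 5 vertex sets {f,i}, {e,h}, {b,d}, {c}, {g} are disjoint, each induces a connected subgraph, and every pair is joined by at least one edge of G. Contracting each set to a single vertex therefore yields K_{5} as a minor, and since treewidth is minor-monotone, tw(G) ≥ tw(K_{5}) = 4. Therefore the treewidth is 4.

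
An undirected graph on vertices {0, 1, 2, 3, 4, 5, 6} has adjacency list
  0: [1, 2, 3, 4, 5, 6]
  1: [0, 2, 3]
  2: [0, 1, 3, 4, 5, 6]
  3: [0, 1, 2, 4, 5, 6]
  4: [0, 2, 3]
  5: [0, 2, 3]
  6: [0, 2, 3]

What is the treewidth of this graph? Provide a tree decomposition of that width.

The largest bag has 4 vertices, giving width 3; this decomposition certifies tw(G) ≤ 3. On the other hand G contains the 4-clique {0, 1, 2, 3}. A clique must lie in a single bag of any decomposition, so no decomposition can have width below 3. Hence tw(G) = 3 exactly.

Treewidth 3.
Bags: B1 = {0, 2, 3, 6}  B2 = {0, 1, 2, 3}  B3 = {0, 2, 3, 5}  B4 = {0, 2, 3, 4}
Tree: B1–B2, B2–B3, B1–B4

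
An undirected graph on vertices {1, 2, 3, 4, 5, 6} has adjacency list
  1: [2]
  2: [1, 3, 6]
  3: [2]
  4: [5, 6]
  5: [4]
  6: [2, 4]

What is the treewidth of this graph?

A width-1 tree decomposition is:
Bags: B1 = {2, 6}  B2 = {2, 3}  B3 = {4, 6}  B4 = {1, 2}  B5 = {4, 5}
Tree: B1–B2, B1–B3, B1–B4, B3–B5
Every bag has size at most 2, so the width is 2 − 1 = 1 and tw(G) ≤ 1. Since G has at least one edge (e.g. 6–2), it is not an edgeless graph, so tw(G) ≥ 1. Combining the bounds, tw(G) = 1.

1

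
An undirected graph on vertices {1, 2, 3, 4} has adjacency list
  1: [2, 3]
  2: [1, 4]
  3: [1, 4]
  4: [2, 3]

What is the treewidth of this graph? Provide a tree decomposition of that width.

Treewidth 2.
One such decomposition:
Bags: B1 = {2, 3, 4}  B2 = {1, 2, 3}
Tree: B1–B2

Every bag has size at most 3, so the width is 3 − 1 = 2 and tw(G) ≤ 2. For the lower bound, G contains the cycle 3–4–2–1–3, so G is not a forest; only forests have treewidth ≤ 1, hence tw(G) ≥ 2. Combining the bounds, tw(G) = 2.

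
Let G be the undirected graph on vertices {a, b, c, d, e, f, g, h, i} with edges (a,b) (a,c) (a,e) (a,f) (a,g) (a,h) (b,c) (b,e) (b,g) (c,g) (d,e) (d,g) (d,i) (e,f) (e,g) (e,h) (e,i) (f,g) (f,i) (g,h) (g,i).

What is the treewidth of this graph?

A width-3 tree decomposition is:
Bags: B1 = {a, b, e, g}  B2 = {a, e, f, g}  B3 = {e, f, g, i}  B4 = {a, b, c, g}  B5 = {d, e, g, i}  B6 = {a, e, g, h}
Tree: B1–B2, B2–B3, B1–B4, B3–B5, B2–B6
The largest bag has 4 vertices, giving width 3; this decomposition certifies tw(G) ≤ 3. On the other hand G contains the 4-clique {d, e, g, i}. A clique must lie in a single bag of any decomposition, so no decomposition can have width below 3. Hence tw(G) = 3 exactly.

3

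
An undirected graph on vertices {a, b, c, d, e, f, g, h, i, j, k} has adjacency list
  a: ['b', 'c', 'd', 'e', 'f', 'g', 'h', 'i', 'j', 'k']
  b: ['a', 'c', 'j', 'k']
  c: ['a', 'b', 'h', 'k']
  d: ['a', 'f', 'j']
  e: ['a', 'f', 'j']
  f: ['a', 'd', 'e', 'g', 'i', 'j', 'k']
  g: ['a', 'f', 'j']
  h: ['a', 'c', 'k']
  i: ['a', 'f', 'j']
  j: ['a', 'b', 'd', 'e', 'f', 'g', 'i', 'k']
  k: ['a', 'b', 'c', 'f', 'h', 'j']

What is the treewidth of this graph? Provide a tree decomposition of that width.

Treewidth 3.
One optimal decomposition is:
Bags: B1 = {a, e, f, j}  B2 = {a, f, i, j}  B3 = {a, f, j, k}  B4 = {a, d, f, j}  B5 = {a, b, j, k}  B6 = {a, b, c, k}  B7 = {a, f, g, j}  B8 = {a, c, h, k}
Tree: B1–B2, B2–B3, B2–B4, B3–B5, B5–B6, B4–B7, B6–B8

The largest bag has 4 vertices, giving width 3; this decomposition certifies tw(G) ≤ 3. On the other hand G contains the 4-clique {a, d, f, j}. A clique must lie in a single bag of any decomposition, so no decomposition can have width below 3. Hence tw(G) = 3 exactly.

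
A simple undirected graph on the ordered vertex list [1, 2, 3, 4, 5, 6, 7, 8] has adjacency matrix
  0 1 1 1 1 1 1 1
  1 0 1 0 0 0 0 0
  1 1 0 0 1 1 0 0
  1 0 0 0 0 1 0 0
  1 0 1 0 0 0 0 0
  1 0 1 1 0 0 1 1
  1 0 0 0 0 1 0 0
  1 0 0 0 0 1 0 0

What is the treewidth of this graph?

2

A width-2 tree decomposition is:
Bags: B1 = {1, 3, 6}  B2 = {1, 6, 7}  B3 = {1, 3, 5}  B4 = {1, 6, 8}  B5 = {1, 4, 6}  B6 = {1, 2, 3}
Tree: B1–B2, B1–B3, B1–B4, B4–B5, B1–B6
The largest bag has 3 vertices, giving width 2; this decomposition certifies tw(G) ≤ 2. Conversely, {1, 2, 3} is a clique of size 3, and the vertices of any clique must share a bag in every tree decomposition; so some bag has ≥ 3 vertices and tw(G) ≥ 2. Therefore the treewidth is 2.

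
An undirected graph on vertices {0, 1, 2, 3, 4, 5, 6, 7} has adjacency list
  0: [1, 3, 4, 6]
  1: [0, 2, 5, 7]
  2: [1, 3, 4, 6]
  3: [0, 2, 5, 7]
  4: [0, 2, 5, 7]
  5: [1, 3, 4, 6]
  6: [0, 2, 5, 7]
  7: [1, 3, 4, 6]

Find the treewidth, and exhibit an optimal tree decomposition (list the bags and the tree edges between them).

Each bag holds 5 vertices, so the decomposition has width 4, which upper-bounds the treewidth. For the lower bound: the 5 vertex sets {2,3}, {1,5}, {6,7}, {4}, {0} are disjoint, each induces a connected subgraph, and every pair is joined by at least one edge of G. Contracting each set to a single vertex therefore yields K_{5} as a minor, and since treewidth is minor-monotone, tw(G) ≥ tw(K_{5}) = 4. The upper and lower bounds meet at 4, so that is the treewidth.

Treewidth 4.
One optimal decomposition is:
Bags: B1 = {1, 2, 3, 4, 6}  B2 = {1, 3, 4, 5, 6}  B3 = {1, 3, 4, 6, 7}  B4 = {0, 1, 3, 4, 6}
Tree: B1–B2, B2–B3, B3–B4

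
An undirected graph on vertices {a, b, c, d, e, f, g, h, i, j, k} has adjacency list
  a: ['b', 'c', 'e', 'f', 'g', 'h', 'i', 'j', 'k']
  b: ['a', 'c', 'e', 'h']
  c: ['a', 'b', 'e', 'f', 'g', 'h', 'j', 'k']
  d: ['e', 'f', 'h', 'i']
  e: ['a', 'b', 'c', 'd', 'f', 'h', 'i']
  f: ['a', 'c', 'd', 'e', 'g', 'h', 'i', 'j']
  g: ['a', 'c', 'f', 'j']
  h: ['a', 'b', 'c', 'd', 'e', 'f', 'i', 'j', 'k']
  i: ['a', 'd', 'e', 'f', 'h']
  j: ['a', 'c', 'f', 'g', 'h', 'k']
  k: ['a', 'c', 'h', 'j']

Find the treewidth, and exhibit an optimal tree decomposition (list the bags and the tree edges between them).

Treewidth 4.
One optimal decomposition is:
Bags: B1 = {a, c, h, j, k}  B2 = {a, c, f, h, j}  B3 = {a, c, f, g, j}  B4 = {a, c, e, f, h}  B5 = {a, e, f, h, i}  B6 = {d, e, f, h, i}  B7 = {a, b, c, e, h}
Tree: B1–B2, B2–B3, B2–B4, B4–B5, B5–B6, B4–B7

The largest bag has 5 vertices, giving width 4; this decomposition certifies tw(G) ≤ 4. On the other hand G contains the 5-clique {a, c, f, g, j}. A clique must lie in a single bag of any decomposition, so no decomposition can have width below 4. The upper and lower bounds meet at 4, so that is the treewidth.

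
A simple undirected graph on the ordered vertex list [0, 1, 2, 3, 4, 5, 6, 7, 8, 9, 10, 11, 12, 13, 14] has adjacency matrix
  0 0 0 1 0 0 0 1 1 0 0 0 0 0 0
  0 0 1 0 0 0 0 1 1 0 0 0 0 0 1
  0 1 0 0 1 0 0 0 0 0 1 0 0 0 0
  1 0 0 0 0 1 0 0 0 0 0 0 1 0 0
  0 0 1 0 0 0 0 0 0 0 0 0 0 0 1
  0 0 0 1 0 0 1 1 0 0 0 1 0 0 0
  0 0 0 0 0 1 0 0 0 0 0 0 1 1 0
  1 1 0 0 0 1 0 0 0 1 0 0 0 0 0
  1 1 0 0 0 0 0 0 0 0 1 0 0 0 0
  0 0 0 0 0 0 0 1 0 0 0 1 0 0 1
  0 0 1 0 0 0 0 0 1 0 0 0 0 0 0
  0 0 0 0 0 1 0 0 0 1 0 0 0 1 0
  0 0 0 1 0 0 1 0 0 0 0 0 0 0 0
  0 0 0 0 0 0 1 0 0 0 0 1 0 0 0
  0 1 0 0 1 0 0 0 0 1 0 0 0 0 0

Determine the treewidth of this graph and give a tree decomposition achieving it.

Each bag holds 4 vertices, so the decomposition has width 3, which upper-bounds the treewidth. For the lower bound: the 4 vertex sets {6,12,13}, {3}, {5}, {0,7,9,11} are disjoint, each induces a connected subgraph, and every pair is joined by at least one edge of G. Contracting each set to a single vertex therefore yields K_{4} as a minor, and since treewidth is minor-monotone, tw(G) ≥ tw(K_{4}) = 3. Combining the bounds, tw(G) = 3.

Treewidth 3.
One such decomposition:
Bags: B1 = {3, 6, 12, 13}  B2 = {3, 5, 6, 13}  B3 = {3, 5, 11, 13}  B4 = {0, 3, 5, 11}  B5 = {0, 5, 7, 11}  B6 = {0, 7, 9, 11}  B7 = {0, 7, 8, 9}  B8 = {1, 7, 8, 9}  B9 = {1, 8, 9, 14}  B10 = {1, 8, 10, 14}  B11 = {1, 2, 10, 14}  B12 = {2, 4, 10, 14}
Tree: B1–B2, B2–B3, B3–B4, B4–B5, B5–B6, B6–B7, B7–B8, B8–B9, B9–B10, B10–B11, B11–B12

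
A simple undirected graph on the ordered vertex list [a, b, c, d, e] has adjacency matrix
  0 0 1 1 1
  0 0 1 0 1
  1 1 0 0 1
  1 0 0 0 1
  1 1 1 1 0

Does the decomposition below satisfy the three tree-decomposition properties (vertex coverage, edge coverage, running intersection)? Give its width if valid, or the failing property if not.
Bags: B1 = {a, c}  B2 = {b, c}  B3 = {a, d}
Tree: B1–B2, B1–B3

A tree decomposition must satisfy three properties: every vertex lies in some bag; for every edge, both endpoints lie together in some bag; and for every vertex, the bags containing it form a connected subtree. Here vertex e appears in no bag, so the decomposition is invalid.

No — vertex e appears in no bag.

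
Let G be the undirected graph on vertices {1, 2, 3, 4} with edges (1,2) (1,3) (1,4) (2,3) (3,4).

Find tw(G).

2

A width-2 tree decomposition is:
Bags: B1 = {1, 3, 4}  B2 = {1, 2, 3}
Tree: B1–B2
Every bag has size at most 3, so the width is 3 − 1 = 2 and tw(G) ≤ 2. On the other hand G contains the 3-clique {1, 2, 3}. A clique must lie in a single bag of any decomposition, so no decomposition can have width below 2. Therefore the treewidth is 2.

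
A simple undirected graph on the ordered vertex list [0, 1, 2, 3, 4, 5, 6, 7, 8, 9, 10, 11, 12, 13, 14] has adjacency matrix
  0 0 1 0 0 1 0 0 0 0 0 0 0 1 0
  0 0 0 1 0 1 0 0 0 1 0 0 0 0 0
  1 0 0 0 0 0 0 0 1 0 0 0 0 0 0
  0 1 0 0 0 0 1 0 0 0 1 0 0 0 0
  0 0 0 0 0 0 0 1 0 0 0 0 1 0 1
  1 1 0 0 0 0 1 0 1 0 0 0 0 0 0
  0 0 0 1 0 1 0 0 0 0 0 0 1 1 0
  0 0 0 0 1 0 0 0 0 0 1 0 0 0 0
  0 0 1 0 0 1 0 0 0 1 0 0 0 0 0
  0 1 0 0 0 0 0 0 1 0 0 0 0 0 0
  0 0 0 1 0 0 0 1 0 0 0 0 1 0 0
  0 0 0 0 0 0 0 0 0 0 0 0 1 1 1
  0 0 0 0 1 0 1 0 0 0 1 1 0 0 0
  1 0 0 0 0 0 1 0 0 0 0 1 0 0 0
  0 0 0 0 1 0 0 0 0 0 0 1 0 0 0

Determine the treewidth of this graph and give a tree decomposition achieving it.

Treewidth 3.
One such decomposition:
Bags: B1 = {0, 2, 8, 9}  B2 = {0, 5, 8, 9}  B3 = {0, 1, 5, 9}  B4 = {0, 1, 5, 13}  B5 = {1, 5, 6, 13}  B6 = {1, 3, 6, 13}  B7 = {3, 6, 11, 13}  B8 = {3, 6, 11, 12}  B9 = {3, 10, 11, 12}  B10 = {10, 11, 12, 14}  B11 = {4, 10, 12, 14}  B12 = {4, 7, 10, 14}
Tree: B1–B2, B2–B3, B3–B4, B4–B5, B5–B6, B6–B7, B7–B8, B8–B9, B9–B10, B10–B11, B11–B12

Every bag has size at most 4, so the width is 4 − 1 = 3 and tw(G) ≤ 3. For the lower bound: the 4 vertex sets {2,8,9}, {0}, {5}, {1,3,6,13} are disjoint, each induces a connected subgraph, and every pair is joined by at least one edge of G. Contracting each set to a single vertex therefore yields K_{4} as a minor, and since treewidth is minor-monotone, tw(G) ≥ tw(K_{4}) = 3. Therefore the treewidth is 3.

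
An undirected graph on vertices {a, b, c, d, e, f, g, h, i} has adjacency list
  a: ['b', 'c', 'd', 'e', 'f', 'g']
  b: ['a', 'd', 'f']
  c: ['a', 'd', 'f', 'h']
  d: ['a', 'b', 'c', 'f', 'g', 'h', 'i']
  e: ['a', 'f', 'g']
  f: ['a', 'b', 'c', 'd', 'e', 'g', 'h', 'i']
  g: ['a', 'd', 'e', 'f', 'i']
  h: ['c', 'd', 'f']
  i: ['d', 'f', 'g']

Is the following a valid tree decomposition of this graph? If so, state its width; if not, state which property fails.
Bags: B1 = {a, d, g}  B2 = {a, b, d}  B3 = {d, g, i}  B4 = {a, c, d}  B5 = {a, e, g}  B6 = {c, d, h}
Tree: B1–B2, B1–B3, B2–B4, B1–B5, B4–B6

No — vertex f appears in no bag.

A tree decomposition must satisfy three properties: every vertex lies in some bag; for every edge, both endpoints lie together in some bag; and for every vertex, the bags containing it form a connected subtree. Here vertex f appears in no bag, so the decomposition is invalid.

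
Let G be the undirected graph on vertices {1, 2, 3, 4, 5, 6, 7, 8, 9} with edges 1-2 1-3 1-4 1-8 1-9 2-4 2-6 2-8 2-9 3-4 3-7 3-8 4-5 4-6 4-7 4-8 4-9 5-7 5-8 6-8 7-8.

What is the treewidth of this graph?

A width-3 tree decomposition is:
Bags: B1 = {1, 2, 4, 8}  B2 = {1, 3, 4, 8}  B3 = {2, 4, 6, 8}  B4 = {1, 2, 4, 9}  B5 = {3, 4, 7, 8}  B6 = {4, 5, 7, 8}
Tree: B1–B2, B1–B3, B1–B4, B2–B5, B5–B6
Each bag holds 4 vertices, so the decomposition has width 3, which upper-bounds the treewidth. Conversely, {1, 2, 4, 8} is a clique of size 4, and the vertices of any clique must share a bag in every tree decomposition; so some bag has ≥ 4 vertices and tw(G) ≥ 3. Hence tw(G) = 3 exactly.

3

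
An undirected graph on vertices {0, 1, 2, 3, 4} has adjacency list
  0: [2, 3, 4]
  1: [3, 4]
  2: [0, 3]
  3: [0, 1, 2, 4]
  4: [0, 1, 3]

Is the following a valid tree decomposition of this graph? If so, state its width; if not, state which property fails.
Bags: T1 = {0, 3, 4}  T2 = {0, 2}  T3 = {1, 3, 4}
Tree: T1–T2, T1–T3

No — edge (3,2) lies in no bag.

A tree decomposition must satisfy three properties: every vertex lies in some bag; for every edge, both endpoints lie together in some bag; and for every vertex, the bags containing it form a connected subtree. Here edge (3,2) lies in no bag, so the decomposition is invalid.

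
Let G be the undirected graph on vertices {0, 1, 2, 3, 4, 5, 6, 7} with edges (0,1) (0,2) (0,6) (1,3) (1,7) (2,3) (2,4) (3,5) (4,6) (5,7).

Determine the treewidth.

2

A width-2 tree decomposition is:
Bags: B1 = {2, 4, 6}  B2 = {0, 2, 6}  B3 = {0, 2, 3}  B4 = {0, 1, 3}  B5 = {1, 3, 5}  B6 = {1, 5, 7}
Tree: B1–B2, B2–B3, B3–B4, B4–B5, B5–B6
Each bag holds 3 vertices, so the decomposition has width 2, which upper-bounds the treewidth. For the lower bound, G contains the cycle 4–6–0–2–4, so G is not a forest; only forests have treewidth ≤ 1, hence tw(G) ≥ 2. The upper and lower bounds meet at 2, so that is the treewidth.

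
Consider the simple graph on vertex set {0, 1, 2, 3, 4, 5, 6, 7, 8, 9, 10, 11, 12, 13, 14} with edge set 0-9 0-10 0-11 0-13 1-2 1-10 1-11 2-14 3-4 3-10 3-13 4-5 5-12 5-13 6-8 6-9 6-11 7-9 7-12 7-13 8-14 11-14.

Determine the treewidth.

A width-3 tree decomposition is:
Bags: B1 = {3, 4, 5, 12}  B2 = {3, 5, 12, 13}  B3 = {3, 7, 12, 13}  B4 = {3, 7, 10, 13}  B5 = {0, 7, 10, 13}  B6 = {0, 7, 9, 10}  B7 = {0, 1, 9, 10}  B8 = {0, 1, 9, 11}  B9 = {1, 6, 9, 11}  B10 = {1, 2, 6, 11}  B11 = {2, 6, 11, 14}  B12 = {2, 6, 8, 14}
Tree: B1–B2, B2–B3, B3–B4, B4–B5, B5–B6, B6–B7, B7–B8, B8–B9, B9–B10, B10–B11, B11–B12
The largest bag has 4 vertices, giving width 3; this decomposition certifies tw(G) ≤ 3. For the lower bound: the 4 vertex sets {4,5,12}, {3}, {13}, {0,7,9,10} are disjoint, each induces a connected subgraph, and every pair is joined by at least one edge of G. Contracting each set to a single vertex therefore yields K_{4} as a minor, and since treewidth is minor-monotone, tw(G) ≥ tw(K_{4}) = 3. Therefore the treewidth is 3.

3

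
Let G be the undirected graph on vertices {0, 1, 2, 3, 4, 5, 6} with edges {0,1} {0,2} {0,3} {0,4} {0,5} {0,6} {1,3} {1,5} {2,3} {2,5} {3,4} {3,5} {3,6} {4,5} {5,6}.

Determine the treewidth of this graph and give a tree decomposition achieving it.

Each bag holds 4 vertices, so the decomposition has width 3, which upper-bounds the treewidth. For the lower bound, the 4 vertices {0, 1, 3, 5} are pairwise adjacent, and any tree decomposition puts a clique entirely inside one bag — forcing width ≥ 3. Therefore the treewidth is 3.

Treewidth 3.
One such decomposition:
Bags: B1 = {0, 2, 3, 5}  B2 = {0, 1, 3, 5}  B3 = {0, 3, 5, 6}  B4 = {0, 3, 4, 5}
Tree: B1–B2, B2–B3, B1–B4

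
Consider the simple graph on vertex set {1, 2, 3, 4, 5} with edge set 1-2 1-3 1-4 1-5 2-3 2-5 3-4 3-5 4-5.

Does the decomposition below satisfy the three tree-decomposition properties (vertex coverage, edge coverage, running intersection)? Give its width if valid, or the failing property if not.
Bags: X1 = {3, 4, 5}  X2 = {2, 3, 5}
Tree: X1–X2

A tree decomposition must satisfy three properties: every vertex lies in some bag; for every edge, both endpoints lie together in some bag; and for every vertex, the bags containing it form a connected subtree. Here vertex 1 appears in no bag, so the decomposition is invalid.

No — vertex 1 appears in no bag.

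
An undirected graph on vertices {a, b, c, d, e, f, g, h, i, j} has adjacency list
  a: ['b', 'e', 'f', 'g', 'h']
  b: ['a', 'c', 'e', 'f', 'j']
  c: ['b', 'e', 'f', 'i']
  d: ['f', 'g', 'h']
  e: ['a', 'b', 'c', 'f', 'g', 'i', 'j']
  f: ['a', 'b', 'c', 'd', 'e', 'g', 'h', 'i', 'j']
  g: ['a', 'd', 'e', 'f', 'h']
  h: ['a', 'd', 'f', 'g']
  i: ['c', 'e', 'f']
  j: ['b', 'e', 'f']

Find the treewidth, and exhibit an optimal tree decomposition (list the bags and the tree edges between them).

Treewidth 3.
One optimal decomposition is:
Bags: B1 = {a, e, f, g}  B2 = {a, b, e, f}  B3 = {b, c, e, f}  B4 = {c, e, f, i}  B5 = {a, f, g, h}  B6 = {b, e, f, j}  B7 = {d, f, g, h}
Tree: B1–B2, B2–B3, B3–B4, B1–B5, B3–B6, B5–B7

Each bag holds 4 vertices, so the decomposition has width 3, which upper-bounds the treewidth. On the other hand G contains the 4-clique {d, f, g, h}. A clique must lie in a single bag of any decomposition, so no decomposition can have width below 3. The upper and lower bounds meet at 3, so that is the treewidth.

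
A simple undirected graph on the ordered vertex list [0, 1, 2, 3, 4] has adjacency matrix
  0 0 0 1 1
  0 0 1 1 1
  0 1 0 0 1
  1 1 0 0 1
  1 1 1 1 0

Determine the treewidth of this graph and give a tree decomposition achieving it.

Every bag has size at most 3, so the width is 3 − 1 = 2 and tw(G) ≤ 2. Conversely, {0, 3, 4} is a clique of size 3, and the vertices of any clique must share a bag in every tree decomposition; so some bag has ≥ 3 vertices and tw(G) ≥ 2. The upper and lower bounds meet at 2, so that is the treewidth.

Treewidth 2.
Bags: B1 = {1, 3, 4}  B2 = {1, 2, 4}  B3 = {0, 3, 4}
Tree: B1–B2, B1–B3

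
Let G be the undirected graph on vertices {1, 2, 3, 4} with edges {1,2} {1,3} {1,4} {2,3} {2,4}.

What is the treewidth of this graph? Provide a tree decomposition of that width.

Treewidth 2.
One optimal decomposition is:
Bags: B1 = {1, 2, 4}  B2 = {1, 2, 3}
Tree: B1–B2

Every bag has size at most 3, so the width is 3 − 1 = 2 and tw(G) ≤ 2. Conversely, {1, 2, 3} is a clique of size 3, and the vertices of any clique must share a bag in every tree decomposition; so some bag has ≥ 3 vertices and tw(G) ≥ 2. Combining the bounds, tw(G) = 2.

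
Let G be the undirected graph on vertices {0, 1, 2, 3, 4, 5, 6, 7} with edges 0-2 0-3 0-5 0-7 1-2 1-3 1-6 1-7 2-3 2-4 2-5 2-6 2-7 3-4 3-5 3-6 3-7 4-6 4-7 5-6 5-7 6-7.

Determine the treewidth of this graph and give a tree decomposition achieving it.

The largest bag has 5 vertices, giving width 4; this decomposition certifies tw(G) ≤ 4. Conversely, {0, 2, 3, 5, 7} is a clique of size 5, and the vertices of any clique must share a bag in every tree decomposition; so some bag has ≥ 5 vertices and tw(G) ≥ 4. Hence tw(G) = 4 exactly.

Treewidth 4.
One optimal decomposition is:
Bags: B1 = {0, 2, 3, 5, 7}  B2 = {2, 3, 5, 6, 7}  B3 = {2, 3, 4, 6, 7}  B4 = {1, 2, 3, 6, 7}
Tree: B1–B2, B2–B3, B3–B4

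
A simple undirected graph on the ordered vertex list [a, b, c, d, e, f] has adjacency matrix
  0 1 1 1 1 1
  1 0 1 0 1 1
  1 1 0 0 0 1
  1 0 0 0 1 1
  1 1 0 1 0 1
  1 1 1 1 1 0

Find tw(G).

A width-3 tree decomposition is:
Bags: B1 = {a, b, e, f}  B2 = {a, b, c, f}  B3 = {a, d, e, f}
Tree: B1–B2, B1–B3
Every bag has size at most 4, so the width is 4 − 1 = 3 and tw(G) ≤ 3. Conversely, {a, d, e, f} is a clique of size 4, and the vertices of any clique must share a bag in every tree decomposition; so some bag has ≥ 4 vertices and tw(G) ≥ 3. Combining the bounds, tw(G) = 3.

3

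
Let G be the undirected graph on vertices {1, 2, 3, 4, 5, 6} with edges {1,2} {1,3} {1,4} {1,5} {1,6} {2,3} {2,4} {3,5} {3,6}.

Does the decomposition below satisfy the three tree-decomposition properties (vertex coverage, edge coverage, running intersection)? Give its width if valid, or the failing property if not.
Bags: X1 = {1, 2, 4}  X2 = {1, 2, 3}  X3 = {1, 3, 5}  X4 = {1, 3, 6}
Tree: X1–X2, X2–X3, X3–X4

Every vertex of G appears in some bag (union = {1, 2, 3, 4, 5, 6}); every edge is covered by a bag; and for each vertex v the set of bags containing v is connected in the bag tree. The decomposition is therefore valid. The largest bag has 3 vertices, so the width is 2.

Yes; width 2.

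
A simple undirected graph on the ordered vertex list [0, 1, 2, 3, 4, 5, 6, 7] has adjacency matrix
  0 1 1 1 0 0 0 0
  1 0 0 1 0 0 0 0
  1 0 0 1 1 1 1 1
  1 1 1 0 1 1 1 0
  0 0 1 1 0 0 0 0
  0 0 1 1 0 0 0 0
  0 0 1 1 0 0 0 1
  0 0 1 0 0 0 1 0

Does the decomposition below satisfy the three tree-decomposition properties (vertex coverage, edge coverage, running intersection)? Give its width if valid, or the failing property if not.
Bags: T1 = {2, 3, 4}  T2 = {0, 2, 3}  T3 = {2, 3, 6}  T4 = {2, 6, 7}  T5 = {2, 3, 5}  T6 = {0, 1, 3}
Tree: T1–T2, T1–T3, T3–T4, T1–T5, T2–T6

Every vertex of G appears in some bag (union = {0, 1, 2, 3, 4, 5, 6, 7}); every edge is covered by a bag; and for each vertex v the set of bags containing v is connected in the bag tree. The decomposition is therefore valid. The largest bag has 3 vertices, so the width is 2.

Yes; width 2.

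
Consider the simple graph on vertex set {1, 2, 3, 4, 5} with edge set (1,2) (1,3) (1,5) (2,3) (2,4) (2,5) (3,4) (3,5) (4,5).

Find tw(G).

A width-3 tree decomposition is:
Bags: B1 = {1, 2, 3, 5}  B2 = {2, 3, 4, 5}
Tree: B1–B2
Each bag holds 4 vertices, so the decomposition has width 3, which upper-bounds the treewidth. Conversely, {1, 2, 3, 5} is a clique of size 4, and the vertices of any clique must share a bag in every tree decomposition; so some bag has ≥ 4 vertices and tw(G) ≥ 3. Therefore the treewidth is 3.

3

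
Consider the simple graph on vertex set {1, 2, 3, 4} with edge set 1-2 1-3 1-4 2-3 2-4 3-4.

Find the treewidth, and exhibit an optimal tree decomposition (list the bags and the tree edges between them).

Treewidth 3.
Bags: B1 = {1, 2, 3, 4}
Tree: (single bag)

A single bag containing all 4 vertices is trivially a valid decomposition of width 3. For the lower bound, the 4 vertices {1, 2, 3, 4} are pairwise adjacent, and any tree decomposition puts a clique entirely inside one bag — forcing width ≥ 3. Combining the bounds, tw(G) = 3.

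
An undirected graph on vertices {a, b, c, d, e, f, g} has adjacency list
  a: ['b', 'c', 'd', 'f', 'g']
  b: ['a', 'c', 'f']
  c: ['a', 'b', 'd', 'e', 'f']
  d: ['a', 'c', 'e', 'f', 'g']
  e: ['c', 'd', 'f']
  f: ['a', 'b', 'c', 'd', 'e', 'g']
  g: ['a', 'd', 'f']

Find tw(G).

A width-3 tree decomposition is:
Bags: B1 = {a, d, f, g}  B2 = {a, c, d, f}  B3 = {a, b, c, f}  B4 = {c, d, e, f}
Tree: B1–B2, B2–B3, B2–B4
Each bag holds 4 vertices, so the decomposition has width 3, which upper-bounds the treewidth. Conversely, {a, d, f, g} is a clique of size 4, and the vertices of any clique must share a bag in every tree decomposition; so some bag has ≥ 4 vertices and tw(G) ≥ 3. The upper and lower bounds meet at 3, so that is the treewidth.

3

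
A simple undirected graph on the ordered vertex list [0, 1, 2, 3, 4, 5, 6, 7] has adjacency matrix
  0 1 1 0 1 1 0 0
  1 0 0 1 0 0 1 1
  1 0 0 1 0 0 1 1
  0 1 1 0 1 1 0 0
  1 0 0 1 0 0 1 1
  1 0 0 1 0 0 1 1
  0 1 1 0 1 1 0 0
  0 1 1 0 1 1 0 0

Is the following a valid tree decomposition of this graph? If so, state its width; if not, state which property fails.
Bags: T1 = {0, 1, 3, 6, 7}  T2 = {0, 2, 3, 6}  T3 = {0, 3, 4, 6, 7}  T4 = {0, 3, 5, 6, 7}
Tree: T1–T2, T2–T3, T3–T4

A tree decomposition must satisfy three properties: every vertex lies in some bag; for every edge, both endpoints lie together in some bag; and for every vertex, the bags containing it form a connected subtree. Here edge (7,2) lies in no bag, so the decomposition is invalid.

No — edge (7,2) lies in no bag.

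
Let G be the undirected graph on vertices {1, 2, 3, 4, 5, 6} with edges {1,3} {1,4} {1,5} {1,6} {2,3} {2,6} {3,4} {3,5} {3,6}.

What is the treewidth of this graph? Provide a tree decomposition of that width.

Each bag holds 3 vertices, so the decomposition has width 2, which upper-bounds the treewidth. For the lower bound, the 3 vertices {1, 3, 4} are pairwise adjacent, and any tree decomposition puts a clique entirely inside one bag — forcing width ≥ 2. Combining the bounds, tw(G) = 2.

Treewidth 2.
One optimal decomposition is:
Bags: B1 = {1, 3, 4}  B2 = {1, 3, 6}  B3 = {1, 3, 5}  B4 = {2, 3, 6}
Tree: B1–B2, B1–B3, B2–B4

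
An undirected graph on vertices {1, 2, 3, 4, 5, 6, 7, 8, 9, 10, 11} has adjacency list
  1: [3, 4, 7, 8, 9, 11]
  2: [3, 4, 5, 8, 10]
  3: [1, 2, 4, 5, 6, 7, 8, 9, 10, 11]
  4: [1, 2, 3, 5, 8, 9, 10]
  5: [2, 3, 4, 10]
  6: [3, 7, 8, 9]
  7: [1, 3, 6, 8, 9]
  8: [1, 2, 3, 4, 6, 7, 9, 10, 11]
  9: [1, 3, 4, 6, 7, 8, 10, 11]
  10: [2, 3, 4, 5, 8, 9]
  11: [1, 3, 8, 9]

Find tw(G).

4

A width-4 tree decomposition is:
Bags: B1 = {3, 4, 8, 9, 10}  B2 = {2, 3, 4, 8, 10}  B3 = {1, 3, 4, 8, 9}  B4 = {2, 3, 4, 5, 10}  B5 = {1, 3, 7, 8, 9}  B6 = {1, 3, 8, 9, 11}  B7 = {3, 6, 7, 8, 9}
Tree: B1–B2, B1–B3, B2–B4, B3–B5, B3–B6, B5–B7
Each bag holds 5 vertices, so the decomposition has width 4, which upper-bounds the treewidth. On the other hand G contains the 5-clique {1, 3, 8, 9, 11}. A clique must lie in a single bag of any decomposition, so no decomposition can have width below 4. Therefore the treewidth is 4.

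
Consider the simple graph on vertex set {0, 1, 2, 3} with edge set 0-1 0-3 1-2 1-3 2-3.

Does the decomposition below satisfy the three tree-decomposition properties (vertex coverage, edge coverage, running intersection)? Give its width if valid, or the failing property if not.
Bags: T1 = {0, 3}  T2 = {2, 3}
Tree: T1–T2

No — vertex 1 appears in no bag.

A tree decomposition must satisfy three properties: every vertex lies in some bag; for every edge, both endpoints lie together in some bag; and for every vertex, the bags containing it form a connected subtree. Here vertex 1 appears in no bag, so the decomposition is invalid.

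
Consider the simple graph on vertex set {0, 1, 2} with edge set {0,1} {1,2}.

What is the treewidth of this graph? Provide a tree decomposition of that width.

Treewidth 1.
One optimal decomposition is:
Bags: B1 = {0, 1}  B2 = {1, 2}
Tree: B1–B2

The largest bag has 2 vertices, giving width 1; this decomposition certifies tw(G) ≤ 1. Any graph with an edge has treewidth ≥ 1, and G has the edge 0–1. Therefore the treewidth is 1.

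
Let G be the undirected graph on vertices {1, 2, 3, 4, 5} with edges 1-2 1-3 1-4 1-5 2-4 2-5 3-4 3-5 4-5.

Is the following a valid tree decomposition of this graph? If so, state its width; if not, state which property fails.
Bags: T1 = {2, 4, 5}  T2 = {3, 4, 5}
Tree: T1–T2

A tree decomposition must satisfy three properties: every vertex lies in some bag; for every edge, both endpoints lie together in some bag; and for every vertex, the bags containing it form a connected subtree. Here vertex 1 appears in no bag, so the decomposition is invalid.

No — vertex 1 appears in no bag.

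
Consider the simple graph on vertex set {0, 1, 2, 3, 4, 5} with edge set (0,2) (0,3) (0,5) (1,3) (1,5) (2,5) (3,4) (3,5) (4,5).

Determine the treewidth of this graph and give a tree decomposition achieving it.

Every bag has size at most 3, so the width is 3 − 1 = 2 and tw(G) ≤ 2. For the lower bound, the 3 vertices {0, 2, 5} are pairwise adjacent, and any tree decomposition puts a clique entirely inside one bag — forcing width ≥ 2. Hence tw(G) = 2 exactly.

Treewidth 2.
Bags: B1 = {3, 4, 5}  B2 = {1, 3, 5}  B3 = {0, 3, 5}  B4 = {0, 2, 5}
Tree: B1–B2, B1–B3, B3–B4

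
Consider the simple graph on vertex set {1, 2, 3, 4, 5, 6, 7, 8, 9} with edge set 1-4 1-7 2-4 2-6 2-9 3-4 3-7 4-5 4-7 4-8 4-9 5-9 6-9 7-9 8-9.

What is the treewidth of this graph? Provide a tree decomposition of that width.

Each bag holds 3 vertices, so the decomposition has width 2, which upper-bounds the treewidth. Conversely, {1, 4, 7} is a clique of size 3, and the vertices of any clique must share a bag in every tree decomposition; so some bag has ≥ 3 vertices and tw(G) ≥ 2. Hence tw(G) = 2 exactly.

Treewidth 2.
Bags: B1 = {2, 4, 9}  B2 = {2, 6, 9}  B3 = {4, 7, 9}  B4 = {4, 5, 9}  B5 = {3, 4, 7}  B6 = {1, 4, 7}  B7 = {4, 8, 9}
Tree: B1–B2, B1–B3, B1–B4, B3–B5, B5–B6, B4–B7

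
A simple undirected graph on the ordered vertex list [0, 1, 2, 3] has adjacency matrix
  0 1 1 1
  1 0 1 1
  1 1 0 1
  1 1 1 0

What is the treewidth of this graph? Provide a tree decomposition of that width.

Treewidth 3.
One such decomposition:
Bags: B1 = {0, 1, 2, 3}
Tree: (single bag)

A single bag containing all 4 vertices is trivially a valid decomposition of width 3. Conversely, {0, 1, 2, 3} is a clique of size 4, and the vertices of any clique must share a bag in every tree decomposition; so some bag has ≥ 4 vertices and tw(G) ≥ 3. Therefore the treewidth is 3.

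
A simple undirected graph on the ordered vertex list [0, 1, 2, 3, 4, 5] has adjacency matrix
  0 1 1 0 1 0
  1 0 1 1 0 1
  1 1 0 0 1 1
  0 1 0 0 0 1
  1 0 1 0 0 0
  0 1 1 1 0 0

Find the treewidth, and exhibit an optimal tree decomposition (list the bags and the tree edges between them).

The largest bag has 3 vertices, giving width 2; this decomposition certifies tw(G) ≤ 2. On the other hand G contains the 3-clique {0, 1, 2}. A clique must lie in a single bag of any decomposition, so no decomposition can have width below 2. Combining the bounds, tw(G) = 2.

Treewidth 2.
Bags: B1 = {1, 2, 5}  B2 = {1, 3, 5}  B3 = {0, 1, 2}  B4 = {0, 2, 4}
Tree: B1–B2, B1–B3, B3–B4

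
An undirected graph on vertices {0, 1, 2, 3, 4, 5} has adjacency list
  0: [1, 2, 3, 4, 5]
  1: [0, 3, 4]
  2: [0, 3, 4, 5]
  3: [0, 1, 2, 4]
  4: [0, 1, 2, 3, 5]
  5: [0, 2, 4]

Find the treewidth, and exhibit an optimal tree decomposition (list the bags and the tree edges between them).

Treewidth 3.
One optimal decomposition is:
Bags: B1 = {0, 2, 4, 5}  B2 = {0, 2, 3, 4}  B3 = {0, 1, 3, 4}
Tree: B1–B2, B2–B3

Every bag has size at most 4, so the width is 4 − 1 = 3 and tw(G) ≤ 3. For the lower bound, the 4 vertices {0, 1, 3, 4} are pairwise adjacent, and any tree decomposition puts a clique entirely inside one bag — forcing width ≥ 3. Hence tw(G) = 3 exactly.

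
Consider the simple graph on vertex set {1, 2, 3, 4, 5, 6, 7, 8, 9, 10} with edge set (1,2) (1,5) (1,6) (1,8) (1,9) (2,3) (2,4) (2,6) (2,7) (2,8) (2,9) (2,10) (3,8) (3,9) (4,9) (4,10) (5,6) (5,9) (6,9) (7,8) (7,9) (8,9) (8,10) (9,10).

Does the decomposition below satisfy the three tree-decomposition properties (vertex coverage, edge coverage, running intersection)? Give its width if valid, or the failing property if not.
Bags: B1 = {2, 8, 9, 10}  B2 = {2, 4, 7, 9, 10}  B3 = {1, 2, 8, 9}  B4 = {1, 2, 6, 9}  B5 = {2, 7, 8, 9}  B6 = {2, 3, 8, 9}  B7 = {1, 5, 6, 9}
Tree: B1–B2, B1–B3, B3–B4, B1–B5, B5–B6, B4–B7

A tree decomposition must satisfy three properties: every vertex lies in some bag; for every edge, both endpoints lie together in some bag; and for every vertex, the bags containing it form a connected subtree. Here bags containing vertex 7 are not connected in the tree, so the decomposition is invalid.

No — bags containing vertex 7 are not connected in the tree.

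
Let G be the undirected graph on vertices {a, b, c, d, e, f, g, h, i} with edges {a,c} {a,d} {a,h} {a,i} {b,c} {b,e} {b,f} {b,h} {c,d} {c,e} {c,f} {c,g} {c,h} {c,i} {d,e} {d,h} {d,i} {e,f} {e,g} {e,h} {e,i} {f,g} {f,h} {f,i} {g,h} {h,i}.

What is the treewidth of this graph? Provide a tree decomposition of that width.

Every bag has size at most 5, so the width is 5 − 1 = 4 and tw(G) ≤ 4. For the lower bound, the 5 vertices {c, d, e, h, i} are pairwise adjacent, and any tree decomposition puts a clique entirely inside one bag — forcing width ≥ 4. Therefore the treewidth is 4.

Treewidth 4.
One optimal decomposition is:
Bags: B1 = {c, e, f, h, i}  B2 = {b, c, e, f, h}  B3 = {c, d, e, h, i}  B4 = {a, c, d, h, i}  B5 = {c, e, f, g, h}
Tree: B1–B2, B1–B3, B3–B4, B1–B5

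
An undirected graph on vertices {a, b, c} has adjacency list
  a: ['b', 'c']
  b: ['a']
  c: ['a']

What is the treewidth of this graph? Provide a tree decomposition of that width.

Every bag has size at most 2, so the width is 2 − 1 = 1 and tw(G) ≤ 1. Since G has at least one edge (e.g. a–c), it is not an edgeless graph, so tw(G) ≥ 1. Combining the bounds, tw(G) = 1.

Treewidth 1.
One such decomposition:
Bags: B1 = {a, c}  B2 = {a, b}
Tree: B1–B2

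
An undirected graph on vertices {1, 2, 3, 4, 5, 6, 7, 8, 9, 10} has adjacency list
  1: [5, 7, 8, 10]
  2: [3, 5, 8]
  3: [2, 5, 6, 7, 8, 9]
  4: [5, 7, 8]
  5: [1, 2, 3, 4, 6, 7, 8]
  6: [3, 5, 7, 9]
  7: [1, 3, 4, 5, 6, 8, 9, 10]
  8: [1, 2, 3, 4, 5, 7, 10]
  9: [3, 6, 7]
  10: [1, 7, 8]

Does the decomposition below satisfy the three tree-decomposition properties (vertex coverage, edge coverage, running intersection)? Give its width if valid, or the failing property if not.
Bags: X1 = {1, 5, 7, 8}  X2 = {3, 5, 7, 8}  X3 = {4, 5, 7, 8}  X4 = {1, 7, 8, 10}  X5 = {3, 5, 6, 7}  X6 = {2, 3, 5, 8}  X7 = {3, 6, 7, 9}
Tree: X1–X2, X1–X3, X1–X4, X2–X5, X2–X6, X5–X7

Every vertex of G appears in some bag (union = {1, 2, 3, 4, 5, 6, 7, 8, 9, 10}); every edge is covered by a bag; and for each vertex v the set of bags containing v is connected in the bag tree. The decomposition is therefore valid. The largest bag has 4 vertices, so the width is 3.

Yes; width 3.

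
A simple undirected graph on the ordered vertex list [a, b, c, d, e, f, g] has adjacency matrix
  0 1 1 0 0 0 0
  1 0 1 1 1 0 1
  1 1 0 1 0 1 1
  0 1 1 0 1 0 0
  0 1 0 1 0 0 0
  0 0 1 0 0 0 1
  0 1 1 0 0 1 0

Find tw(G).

A width-2 tree decomposition is:
Bags: B1 = {b, c, d}  B2 = {a, b, c}  B3 = {b, d, e}  B4 = {b, c, g}  B5 = {c, f, g}
Tree: B1–B2, B1–B3, B2–B4, B4–B5
Every bag has size at most 3, so the width is 3 − 1 = 2 and tw(G) ≤ 2. For the lower bound, the 3 vertices {b, d, e} are pairwise adjacent, and any tree decomposition puts a clique entirely inside one bag — forcing width ≥ 2. Hence tw(G) = 2 exactly.

2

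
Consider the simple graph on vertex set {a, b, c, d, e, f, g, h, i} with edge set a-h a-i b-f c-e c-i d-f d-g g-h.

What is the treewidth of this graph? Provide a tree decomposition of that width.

Each bag holds 2 vertices, so the decomposition has width 1, which upper-bounds the treewidth. Any graph with an edge has treewidth ≥ 1, and G has the edge e–c. Hence tw(G) = 1 exactly.

Treewidth 1.
Bags: B1 = {c, e}  B2 = {c, i}  B3 = {a, i}  B4 = {a, h}  B5 = {g, h}  B6 = {d, g}  B7 = {d, f}  B8 = {b, f}
Tree: B1–B2, B2–B3, B3–B4, B4–B5, B5–B6, B6–B7, B7–B8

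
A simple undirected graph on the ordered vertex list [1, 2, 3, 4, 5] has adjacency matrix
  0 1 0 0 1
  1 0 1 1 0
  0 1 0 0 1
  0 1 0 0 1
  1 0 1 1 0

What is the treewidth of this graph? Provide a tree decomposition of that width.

The largest bag has 3 vertices, giving width 2; this decomposition certifies tw(G) ≤ 2. Since 2–3–5–1–2 is a cycle in G, G is not acyclic. Forests are exactly the graphs of treewidth ≤ 1, so tw(G) ≥ 2. Combining the bounds, tw(G) = 2.

Treewidth 2.
Bags: B1 = {2, 3, 5}  B2 = {1, 2, 5}  B3 = {2, 4, 5}
Tree: B1–B2, B2–B3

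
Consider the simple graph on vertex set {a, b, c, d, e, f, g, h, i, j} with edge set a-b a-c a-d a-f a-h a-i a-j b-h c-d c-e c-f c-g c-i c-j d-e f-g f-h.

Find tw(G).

2

A width-2 tree decomposition is:
Bags: B1 = {a, c, i}  B2 = {a, c, d}  B3 = {a, c, j}  B4 = {a, c, f}  B5 = {a, f, h}  B6 = {a, b, h}  B7 = {c, d, e}  B8 = {c, f, g}
Tree: B1–B2, B2–B3, B3–B4, B4–B5, B5–B6, B2–B7, B4–B8
The largest bag has 3 vertices, giving width 2; this decomposition certifies tw(G) ≤ 2. On the other hand G contains the 3-clique {a, f, h}. A clique must lie in a single bag of any decomposition, so no decomposition can have width below 2. The upper and lower bounds meet at 2, so that is the treewidth.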